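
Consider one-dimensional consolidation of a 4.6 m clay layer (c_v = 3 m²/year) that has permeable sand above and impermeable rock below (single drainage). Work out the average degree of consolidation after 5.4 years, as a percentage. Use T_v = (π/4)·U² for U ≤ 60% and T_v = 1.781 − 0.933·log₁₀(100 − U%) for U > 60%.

U ≈ 87.7 %

Drainage path length: H_d = H = 4.6 m (single drainage).
T_v = c_v·t/H_d² = 3×5.4/4.6² = 0.7656.
T_v = 0.7656 corresponds to the U > 60% branch:
U = 1 − 10^((1.781 − T_v)/0.933)/100 = 0.8774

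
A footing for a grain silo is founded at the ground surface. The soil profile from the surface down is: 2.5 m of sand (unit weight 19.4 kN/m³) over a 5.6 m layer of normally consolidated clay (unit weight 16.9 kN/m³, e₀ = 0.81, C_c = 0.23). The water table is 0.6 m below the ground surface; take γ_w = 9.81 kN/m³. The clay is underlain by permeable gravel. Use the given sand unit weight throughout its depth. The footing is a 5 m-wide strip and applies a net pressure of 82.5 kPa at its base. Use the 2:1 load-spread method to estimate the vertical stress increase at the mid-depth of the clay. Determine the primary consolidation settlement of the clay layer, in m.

S_c ≈ 0.183 m

Mid-depth of clay below the ground surface: z = 2.5 + 5.6/2 = 5.3 m.
Total vertical stress at mid-clay: σ_v = 19.4×2.5 + 16.9×2.8 = 95.82 kPa.
Pore pressure: u = 9.81×(5.3 − 0.6) = 46.107 kPa.
Initial effective stress: σ'_0 = σ_v − u = 95.82 − 46.107 = 49.713 kPa.
Stress increase at mid-clay by the 2:1 spreading method:
Δσ = qB/(B+z) = 82.5×5/(5+5.3) = 40.049 kPa
Final effective stress: σ'_f = σ'_0 + Δσ = 49.713 + 40.049 = 89.762 kPa.
Normally consolidated clay, so the full stress increment lies on the virgin compression line:
S_c = C_c·H/(1+e₀)·log₁₀(σ'_f/σ'_0) = 0.23×5.6/(1+0.81)×log₁₀(89.762/49.713)
    = 0.7116 × 0.25662 = 0.1826 m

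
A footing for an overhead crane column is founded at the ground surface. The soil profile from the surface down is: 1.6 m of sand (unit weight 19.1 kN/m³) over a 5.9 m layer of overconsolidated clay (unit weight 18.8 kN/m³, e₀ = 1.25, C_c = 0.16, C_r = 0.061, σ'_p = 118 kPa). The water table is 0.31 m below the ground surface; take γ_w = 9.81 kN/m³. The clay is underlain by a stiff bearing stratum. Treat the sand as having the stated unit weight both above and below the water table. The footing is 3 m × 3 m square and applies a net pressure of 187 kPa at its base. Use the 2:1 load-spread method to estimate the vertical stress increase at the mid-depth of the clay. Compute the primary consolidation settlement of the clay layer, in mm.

S_c ≈ 35.4 mm

Mid-depth of clay below the ground surface: z = 1.6 + 5.9/2 = 4.55 m.
Total vertical stress at mid-clay: σ_v = 19.1×1.6 + 18.8×2.95 = 86.02 kPa.
Pore pressure: u = 9.81×(4.55 − 0.31) = 41.594 kPa.
Initial effective stress: σ'_0 = σ_v − u = 86.02 − 41.594 = 44.426 kPa.
Stress increase at mid-clay by the 2:1 spreading method:
Δσ = qBL/((B+z)(L+z)) = 187×3×3/((3+4.55)(3+4.55)) = 29.525 kPa
Final effective stress: σ'_f = 44.426 + 29.525 = 73.951 kPa.
σ'_f = 73.951 ≤ σ'_p = 118 kPa, so the clay remains overconsolidated and only the recompression index applies:
S_c = C_r·H/(1+e₀)·log₁₀(σ'_f/σ'_0) = 0.061×5.9/2.25×log₁₀(73.951/44.426)
    = 0.15995 × 0.22131 = 0.0354 m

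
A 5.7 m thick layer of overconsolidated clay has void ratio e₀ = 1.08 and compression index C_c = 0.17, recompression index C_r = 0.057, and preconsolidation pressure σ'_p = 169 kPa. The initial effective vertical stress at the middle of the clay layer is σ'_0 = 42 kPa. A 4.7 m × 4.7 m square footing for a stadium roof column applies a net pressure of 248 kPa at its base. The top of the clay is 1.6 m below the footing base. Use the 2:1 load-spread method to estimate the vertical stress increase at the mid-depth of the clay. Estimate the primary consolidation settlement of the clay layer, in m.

S_c ≈ 0.0637 m

Mid-depth of clay below the footing base: z = 1.6 + 5.7/2 = 4.45 m.
Stress increase at mid-clay by the 2:1 spreading method:
Δσ = qBL/((B+z)(L+z)) = 248×4.7×4.7/((4.7+4.45)(4.7+4.45)) = 65.434 kPa
Final effective stress: σ'_f = 42 + 65.434 = 107.43 kPa.
σ'_f = 107.43 ≤ σ'_p = 169 kPa, so the clay remains overconsolidated and only the recompression index applies:
S_c = C_r·H/(1+e₀)·log₁₀(σ'_f/σ'_0) = 0.057×5.7/2.08×log₁₀(107.43/42)
    = 0.1562 × 0.40788 = 0.06371 m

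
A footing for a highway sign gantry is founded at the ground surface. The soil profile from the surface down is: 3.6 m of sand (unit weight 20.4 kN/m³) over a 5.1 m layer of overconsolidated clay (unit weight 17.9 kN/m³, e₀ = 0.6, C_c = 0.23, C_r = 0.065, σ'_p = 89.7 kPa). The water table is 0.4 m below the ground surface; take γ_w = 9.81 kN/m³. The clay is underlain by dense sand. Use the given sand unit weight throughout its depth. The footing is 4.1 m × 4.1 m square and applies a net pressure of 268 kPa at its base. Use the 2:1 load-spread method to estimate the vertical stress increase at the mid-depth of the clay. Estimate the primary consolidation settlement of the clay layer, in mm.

Mid-depth of clay below the ground surface: z = 3.6 + 5.1/2 = 6.15 m.
Total vertical stress at mid-clay: σ_v = 20.4×3.6 + 17.9×2.55 = 119.08 kPa.
Pore pressure: u = 9.81×(6.15 − 0.4) = 56.408 kPa.
Initial effective stress: σ'_0 = σ_v − u = 119.08 − 56.408 = 62.672 kPa.
Stress increase at mid-clay by the 2:1 spreading method:
Δσ = qBL/((B+z)(L+z)) = 268×4.1×4.1/((4.1+6.15)(4.1+6.15)) = 42.88 kPa
Final effective stress: σ'_f = 62.672 + 42.88 = 105.55 kPa.
σ'_f = 105.55 > σ'_p = 89.7 kPa, so the stress path crosses the preconsolidation pressure — recompression up to σ'_p, then virgin compression beyond:
S_c = H/(1+e₀)·[C_r·log₁₀(σ'_p/σ'_0) + C_c·log₁₀(σ'_f/σ'_p)]
    = 5.1/1.6 × [0.065×log₁₀(89.7/62.672) + 0.23×log₁₀(105.55/89.7)]
    = 3.1875 × [0.010122 + 0.016253] = 0.08407 m

S_c ≈ 84.1 mm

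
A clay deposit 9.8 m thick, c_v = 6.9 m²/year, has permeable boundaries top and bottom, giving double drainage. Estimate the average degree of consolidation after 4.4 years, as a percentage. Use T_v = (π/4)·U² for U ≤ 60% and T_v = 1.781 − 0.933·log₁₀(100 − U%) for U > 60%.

U ≈ 96.4 %

Drainage path length: H_d = H/2 = 4.9 m (double drainage).
T_v = c_v·t/H_d² = 6.9×4.4/4.9² = 1.2645.
T_v = 1.2645 corresponds to the U > 60% branch:
U = 1 − 10^((1.781 − T_v)/0.933)/100 = 0.9642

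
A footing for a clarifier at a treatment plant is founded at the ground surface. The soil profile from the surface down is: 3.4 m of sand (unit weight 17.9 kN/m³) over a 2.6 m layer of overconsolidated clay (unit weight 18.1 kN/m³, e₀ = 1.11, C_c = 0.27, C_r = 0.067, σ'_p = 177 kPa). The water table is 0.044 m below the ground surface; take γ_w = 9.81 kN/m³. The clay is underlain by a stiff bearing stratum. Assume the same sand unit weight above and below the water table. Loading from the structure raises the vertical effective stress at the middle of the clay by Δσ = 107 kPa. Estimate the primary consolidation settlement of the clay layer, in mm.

Mid-depth of clay below the ground surface: z = 3.4 + 2.6/2 = 4.7 m.
Total vertical stress at mid-clay: σ_v = 17.9×3.4 + 18.1×1.3 = 84.39 kPa.
Pore pressure: u = 9.81×(4.7 − 0.044) = 45.675 kPa.
Initial effective stress: σ'_0 = σ_v − u = 84.39 − 45.675 = 38.715 kPa.
Final effective stress: σ'_f = 38.715 + 107 = 145.72 kPa.
σ'_f = 145.72 ≤ σ'_p = 177 kPa, so the clay remains overconsolidated and only the recompression index applies:
S_c = C_r·H/(1+e₀)·log₁₀(σ'_f/σ'_0) = 0.067×2.6/2.11×log₁₀(145.72/38.715)
    = 0.082557 × 0.57564 = 0.04752 m

S_c ≈ 47.5 mm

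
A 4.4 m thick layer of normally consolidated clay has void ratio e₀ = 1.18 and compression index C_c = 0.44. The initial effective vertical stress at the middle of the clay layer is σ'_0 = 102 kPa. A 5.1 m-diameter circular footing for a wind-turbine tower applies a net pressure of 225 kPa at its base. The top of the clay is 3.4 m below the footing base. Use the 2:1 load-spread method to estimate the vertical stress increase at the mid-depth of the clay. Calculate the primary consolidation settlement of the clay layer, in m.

Mid-depth of clay below the footing base: z = 3.4 + 4.4/2 = 5.6 m.
Stress increase at mid-clay by the 2:1 spreading method:
Δσ ≈ qD²/(D+z)² = 225×5.1²/(5.1+5.6)² = 51.116 kPa
Final effective stress: σ'_f = σ'_0 + Δσ = 102 + 51.116 = 153.12 kPa.
Normally consolidated clay, so the full stress increment lies on the virgin compression line:
S_c = C_c·H/(1+e₀)·log₁₀(σ'_f/σ'_0) = 0.44×4.4/(1+1.18)×log₁₀(153.12/102)
    = 0.88807 × 0.17643 = 0.1567 m

S_c ≈ 0.157 m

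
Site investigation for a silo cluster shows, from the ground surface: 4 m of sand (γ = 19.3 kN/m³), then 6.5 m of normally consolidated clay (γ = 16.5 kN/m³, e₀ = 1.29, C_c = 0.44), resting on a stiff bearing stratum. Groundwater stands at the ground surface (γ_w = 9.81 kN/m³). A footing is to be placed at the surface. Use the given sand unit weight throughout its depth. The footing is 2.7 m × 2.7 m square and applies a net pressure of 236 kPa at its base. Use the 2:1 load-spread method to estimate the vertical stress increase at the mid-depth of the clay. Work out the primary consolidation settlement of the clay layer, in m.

S_c ≈ 0.139 m

Mid-depth of clay below the ground surface: z = 4 + 6.5/2 = 7.25 m.
Total vertical stress at mid-clay: σ_v = 19.3×4 + 16.5×3.25 = 130.82 kPa.
Pore pressure: u = 9.81×(7.25 − 0) = 71.123 kPa.
Initial effective stress: σ'_0 = σ_v − u = 130.82 − 71.123 = 59.697 kPa.
Stress increase at mid-clay by the 2:1 spreading method:
Δσ = qBL/((B+z)(L+z)) = 236×2.7×2.7/((2.7+7.25)(2.7+7.25)) = 17.378 kPa
Final effective stress: σ'_f = σ'_0 + Δσ = 59.697 + 17.378 = 77.075 kPa.
Normally consolidated clay, so the full stress increment lies on the virgin compression line:
S_c = C_c·H/(1+e₀)·log₁₀(σ'_f/σ'_0) = 0.44×6.5/(1+1.29)×log₁₀(77.075/59.697)
    = 1.2489 × 0.11096 = 0.1386 m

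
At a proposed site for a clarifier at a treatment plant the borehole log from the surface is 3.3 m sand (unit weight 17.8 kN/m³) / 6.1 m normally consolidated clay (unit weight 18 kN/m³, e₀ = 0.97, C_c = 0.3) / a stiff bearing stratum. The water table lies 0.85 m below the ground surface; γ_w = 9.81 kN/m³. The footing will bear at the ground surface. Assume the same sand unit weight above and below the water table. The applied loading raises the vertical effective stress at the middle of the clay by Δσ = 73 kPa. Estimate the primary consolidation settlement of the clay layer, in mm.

Mid-depth of clay below the ground surface: z = 3.3 + 6.1/2 = 6.35 m.
Total vertical stress at mid-clay: σ_v = 17.8×3.3 + 18×3.05 = 113.64 kPa.
Pore pressure: u = 9.81×(6.35 − 0.85) = 53.955 kPa.
Initial effective stress: σ'_0 = σ_v − u = 113.64 − 53.955 = 59.685 kPa.
Final effective stress: σ'_f = σ'_0 + Δσ = 59.685 + 73 = 132.69 kPa.
Normally consolidated clay, so the full stress increment lies on the virgin compression line:
S_c = C_c·H/(1+e₀)·log₁₀(σ'_f/σ'_0) = 0.3×6.1/(1+0.97)×log₁₀(132.69/59.685)
    = 0.92893 × 0.34697 = 0.3223 m

S_c ≈ 322 mm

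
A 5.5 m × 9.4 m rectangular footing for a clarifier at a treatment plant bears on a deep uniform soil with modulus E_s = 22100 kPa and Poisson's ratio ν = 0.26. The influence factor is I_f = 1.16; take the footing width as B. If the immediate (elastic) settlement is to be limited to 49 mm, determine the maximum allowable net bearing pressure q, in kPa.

S_e = q·B·(1−ν²)/E_s · I_f  ⇒  q = S_e·E_s / (B·(1−ν²)·I_f).
q = 0.049 × 22100 / (5.5 × 0.9324 × 1.16) = 182 kPa

q ≈ 182 kPa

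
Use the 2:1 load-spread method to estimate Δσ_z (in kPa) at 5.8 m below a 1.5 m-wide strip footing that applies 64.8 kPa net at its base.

Δσ_z ≈ 13.3 kPa

By the 2:1 method the load spreads at 1 horizontal : 2 vertical, so at depth z the loaded area has grown by z in each plan dimension:
Δσ = qB/(B+z) = 64.8×1.5/(1.5+5.8) = 13.315 kPa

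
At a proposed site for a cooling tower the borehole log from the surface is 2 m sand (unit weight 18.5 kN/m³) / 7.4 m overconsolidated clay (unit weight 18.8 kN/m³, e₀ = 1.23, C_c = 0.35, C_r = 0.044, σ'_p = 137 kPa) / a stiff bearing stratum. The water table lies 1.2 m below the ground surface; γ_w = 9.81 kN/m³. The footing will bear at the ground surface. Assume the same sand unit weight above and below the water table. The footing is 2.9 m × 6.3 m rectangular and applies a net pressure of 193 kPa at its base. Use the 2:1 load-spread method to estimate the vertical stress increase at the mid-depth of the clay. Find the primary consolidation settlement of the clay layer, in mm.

S_c ≈ 27.7 mm

Mid-depth of clay below the ground surface: z = 2 + 7.4/2 = 5.7 m.
Total vertical stress at mid-clay: σ_v = 18.5×2 + 18.8×3.7 = 106.56 kPa.
Pore pressure: u = 9.81×(5.7 − 1.2) = 44.145 kPa.
Initial effective stress: σ'_0 = σ_v − u = 106.56 − 44.145 = 62.415 kPa.
Stress increase at mid-clay by the 2:1 spreading method:
Δσ = qBL/((B+z)(L+z)) = 193×2.9×6.3/((2.9+5.7)(6.3+5.7)) = 34.168 kPa
Final effective stress: σ'_f = 62.415 + 34.168 = 96.583 kPa.
σ'_f = 96.583 ≤ σ'_p = 137 kPa, so the clay remains overconsolidated and only the recompression index applies:
S_c = C_r·H/(1+e₀)·log₁₀(σ'_f/σ'_0) = 0.044×7.4/2.23×log₁₀(96.583/62.415)
    = 0.14601 × 0.18961 = 0.02768 m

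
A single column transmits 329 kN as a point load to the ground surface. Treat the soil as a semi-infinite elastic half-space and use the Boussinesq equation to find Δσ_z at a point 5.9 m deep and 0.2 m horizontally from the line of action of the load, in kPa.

Boussinesq vertical stress below a point load on an elastic half-space:
Δσ_z = 3P/(2πz²) · [1 + (r/z)²]^(−5/2)
r/z = 0.2/5.9 = 0.033898; [1+(r/z)²]^(−5/2) = 0.99713.
Δσ_z = 3×329/(2π×5.9²) × 0.99713 = 4.5127 × 0.99713 = 4.5 kPa

Δσ_z ≈ 4.5 kPa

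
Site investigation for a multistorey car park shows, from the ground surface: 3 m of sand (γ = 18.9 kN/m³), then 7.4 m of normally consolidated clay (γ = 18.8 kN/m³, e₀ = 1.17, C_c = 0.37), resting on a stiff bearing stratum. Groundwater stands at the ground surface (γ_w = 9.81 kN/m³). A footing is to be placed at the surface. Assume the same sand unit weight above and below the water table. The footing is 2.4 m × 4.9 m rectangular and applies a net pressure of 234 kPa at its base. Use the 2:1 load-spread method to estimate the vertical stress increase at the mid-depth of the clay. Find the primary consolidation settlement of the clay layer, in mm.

Mid-depth of clay below the ground surface: z = 3 + 7.4/2 = 6.7 m.
Total vertical stress at mid-clay: σ_v = 18.9×3 + 18.8×3.7 = 126.26 kPa.
Pore pressure: u = 9.81×(6.7 − 0) = 65.727 kPa.
Initial effective stress: σ'_0 = σ_v − u = 126.26 − 65.727 = 60.533 kPa.
Stress increase at mid-clay by the 2:1 spreading method:
Δσ = qBL/((B+z)(L+z)) = 234×2.4×4.9/((2.4+6.7)(4.9+6.7)) = 26.069 kPa
Final effective stress: σ'_f = σ'_0 + Δσ = 60.533 + 26.069 = 86.602 kPa.
Normally consolidated clay, so the full stress increment lies on the virgin compression line:
S_c = C_c·H/(1+e₀)·log₁₀(σ'_f/σ'_0) = 0.37×7.4/(1+1.17)×log₁₀(86.602/60.533)
    = 1.2618 × 0.15554 = 0.1963 m

S_c ≈ 196 mm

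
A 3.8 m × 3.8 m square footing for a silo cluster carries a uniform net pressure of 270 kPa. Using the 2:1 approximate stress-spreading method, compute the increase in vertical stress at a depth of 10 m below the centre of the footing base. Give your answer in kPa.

Δσ_z ≈ 20.5 kPa

By the 2:1 method the load spreads at 1 horizontal : 2 vertical, so at depth z the loaded area has grown by z in each plan dimension:
Δσ = qBL/((B+z)(L+z)) = 270×3.8×3.8/((3.8+10)(3.8+10)) = 20.473 kPa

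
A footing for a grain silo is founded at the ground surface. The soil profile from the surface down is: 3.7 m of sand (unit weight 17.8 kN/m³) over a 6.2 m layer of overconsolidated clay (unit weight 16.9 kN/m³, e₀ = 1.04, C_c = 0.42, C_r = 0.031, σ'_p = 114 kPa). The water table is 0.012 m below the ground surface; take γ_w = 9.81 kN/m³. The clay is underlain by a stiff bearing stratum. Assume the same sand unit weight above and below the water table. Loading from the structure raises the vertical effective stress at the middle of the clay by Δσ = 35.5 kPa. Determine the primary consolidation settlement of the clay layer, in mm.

S_c ≈ 21.4 mm

Mid-depth of clay below the ground surface: z = 3.7 + 6.2/2 = 6.8 m.
Total vertical stress at mid-clay: σ_v = 17.8×3.7 + 16.9×3.1 = 118.25 kPa.
Pore pressure: u = 9.81×(6.8 − 0.012) = 66.59 kPa.
Initial effective stress: σ'_0 = σ_v − u = 118.25 − 66.59 = 51.66 kPa.
Final effective stress: σ'_f = 51.66 + 35.5 = 87.16 kPa.
σ'_f = 87.16 ≤ σ'_p = 114 kPa, so the clay remains overconsolidated and only the recompression index applies:
S_c = C_r·H/(1+e₀)·log₁₀(σ'_f/σ'_0) = 0.031×6.2/2.04×log₁₀(87.16/51.66)
    = 0.094215 × 0.22716 = 0.0214 m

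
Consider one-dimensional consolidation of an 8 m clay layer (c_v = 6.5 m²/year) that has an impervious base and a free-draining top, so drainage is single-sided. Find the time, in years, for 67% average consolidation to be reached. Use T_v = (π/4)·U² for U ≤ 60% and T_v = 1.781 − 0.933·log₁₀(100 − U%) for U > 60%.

t ≈ 3.59 years

Drainage path length: H_d = H = 8 m (single drainage).
U > 60%: T_v = 1.781 − 0.933·log₁₀(100 − 67) = 0.36423.
t = T_v·H_d²/c_v = 0.36423×8²/6.5 = 3.586 years.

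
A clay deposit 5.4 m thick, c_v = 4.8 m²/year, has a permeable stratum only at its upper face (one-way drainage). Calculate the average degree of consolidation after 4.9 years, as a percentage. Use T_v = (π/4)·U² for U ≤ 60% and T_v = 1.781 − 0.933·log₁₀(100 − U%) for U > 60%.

U ≈ 88.9 %

Drainage path length: H_d = H = 5.4 m (single drainage).
T_v = c_v·t/H_d² = 4.8×4.9/5.4² = 0.80658.
T_v = 0.80658 corresponds to the U > 60% branch:
U = 1 − 10^((1.781 − T_v)/0.933)/100 = 0.8892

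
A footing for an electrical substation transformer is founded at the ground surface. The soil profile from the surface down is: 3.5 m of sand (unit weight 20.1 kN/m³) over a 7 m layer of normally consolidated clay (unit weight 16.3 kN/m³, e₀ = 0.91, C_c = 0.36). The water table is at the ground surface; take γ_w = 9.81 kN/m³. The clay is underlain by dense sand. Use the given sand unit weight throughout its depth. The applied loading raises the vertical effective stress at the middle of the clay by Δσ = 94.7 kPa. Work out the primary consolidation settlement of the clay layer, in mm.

Mid-depth of clay below the ground surface: z = 3.5 + 7/2 = 7 m.
Total vertical stress at mid-clay: σ_v = 20.1×3.5 + 16.3×3.5 = 127.4 kPa.
Pore pressure: u = 9.81×(7 − 0) = 68.67 kPa.
Initial effective stress: σ'_0 = σ_v − u = 127.4 − 68.67 = 58.73 kPa.
Final effective stress: σ'_f = σ'_0 + Δσ = 58.73 + 94.7 = 153.43 kPa.
Normally consolidated clay, so the full stress increment lies on the virgin compression line:
S_c = C_c·H/(1+e₀)·log₁₀(σ'_f/σ'_0) = 0.36×7/(1+0.91)×log₁₀(153.43/58.73)
    = 1.3194 × 0.41705 = 0.5503 m

S_c ≈ 550 mm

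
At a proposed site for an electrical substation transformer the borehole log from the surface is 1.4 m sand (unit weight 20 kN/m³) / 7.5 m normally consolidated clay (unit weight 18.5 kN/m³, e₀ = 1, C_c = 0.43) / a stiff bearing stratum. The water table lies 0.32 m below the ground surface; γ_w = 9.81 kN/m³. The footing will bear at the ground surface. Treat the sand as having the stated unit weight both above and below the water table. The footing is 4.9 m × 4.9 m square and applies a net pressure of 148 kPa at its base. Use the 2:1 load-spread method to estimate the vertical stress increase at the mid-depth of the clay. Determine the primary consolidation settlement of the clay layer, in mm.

S_c ≈ 373 mm

Mid-depth of clay below the ground surface: z = 1.4 + 7.5/2 = 5.15 m.
Total vertical stress at mid-clay: σ_v = 20×1.4 + 18.5×3.75 = 97.375 kPa.
Pore pressure: u = 9.81×(5.15 − 0.32) = 47.382 kPa.
Initial effective stress: σ'_0 = σ_v − u = 97.375 − 47.382 = 49.993 kPa.
Stress increase at mid-clay by the 2:1 spreading method:
Δσ = qBL/((B+z)(L+z)) = 148×4.9×4.9/((4.9+5.15)(4.9+5.15)) = 35.182 kPa
Final effective stress: σ'_f = σ'_0 + Δσ = 49.993 + 35.182 = 85.175 kPa.
Normally consolidated clay, so the full stress increment lies on the virgin compression line:
S_c = C_c·H/(1+e₀)·log₁₀(σ'_f/σ'_0) = 0.43×7.5/(1+1)×log₁₀(85.175/49.993)
    = 1.6125 × 0.2314 = 0.3731 m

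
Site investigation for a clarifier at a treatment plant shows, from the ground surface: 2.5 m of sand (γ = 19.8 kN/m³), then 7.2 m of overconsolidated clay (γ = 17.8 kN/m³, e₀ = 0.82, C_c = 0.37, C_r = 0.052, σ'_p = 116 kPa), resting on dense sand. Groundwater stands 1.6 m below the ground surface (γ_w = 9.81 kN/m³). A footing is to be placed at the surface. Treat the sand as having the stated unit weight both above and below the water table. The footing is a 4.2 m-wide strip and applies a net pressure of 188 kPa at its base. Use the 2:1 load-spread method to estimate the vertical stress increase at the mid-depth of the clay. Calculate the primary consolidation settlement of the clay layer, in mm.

Mid-depth of clay below the ground surface: z = 2.5 + 7.2/2 = 6.1 m.
Total vertical stress at mid-clay: σ_v = 19.8×2.5 + 17.8×3.6 = 113.58 kPa.
Pore pressure: u = 9.81×(6.1 − 1.6) = 44.145 kPa.
Initial effective stress: σ'_0 = σ_v − u = 113.58 − 44.145 = 69.435 kPa.
Stress increase at mid-clay by the 2:1 spreading method:
Δσ = qB/(B+z) = 188×4.2/(4.2+6.1) = 76.66 kPa
Final effective stress: σ'_f = 69.435 + 76.66 = 146.09 kPa.
σ'_f = 146.09 > σ'_p = 116 kPa, so the stress path crosses the preconsolidation pressure — recompression up to σ'_p, then virgin compression beyond:
S_c = H/(1+e₀)·[C_r·log₁₀(σ'_p/σ'_0) + C_c·log₁₀(σ'_f/σ'_p)]
    = 7.2/1.82 × [0.052×log₁₀(116/69.435) + 0.37×log₁₀(146.09/116)]
    = 3.956 × [0.01159 + 0.03706] = 0.1925 m

S_c ≈ 192 mm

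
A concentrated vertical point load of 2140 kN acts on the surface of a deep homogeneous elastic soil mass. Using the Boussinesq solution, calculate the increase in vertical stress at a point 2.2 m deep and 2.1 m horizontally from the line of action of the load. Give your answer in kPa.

Boussinesq vertical stress below a point load on an elastic half-space:
Δσ_z = 3P/(2πz²) · [1 + (r/z)²]^(−5/2)
r/z = 2.1/2.2 = 0.95455; [1+(r/z)²]^(−5/2) = 0.19804.
Δσ_z = 3×2140/(2π×2.2²) × 0.19804 = 211.11 × 0.19804 = 41.81 kPa

Δσ_z ≈ 41.8 kPa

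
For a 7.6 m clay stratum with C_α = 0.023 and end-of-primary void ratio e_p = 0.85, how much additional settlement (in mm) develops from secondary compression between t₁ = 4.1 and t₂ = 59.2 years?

Secondary compression: S_s = C_α·H/(1+e_p)·log₁₀(t₂/t₁)
S_s = 0.023×7.6/(1+0.85)×log₁₀(59.2/4.1)
    = 0.09449 × 1.16 = 0.1096 m

S_s ≈ 110 mm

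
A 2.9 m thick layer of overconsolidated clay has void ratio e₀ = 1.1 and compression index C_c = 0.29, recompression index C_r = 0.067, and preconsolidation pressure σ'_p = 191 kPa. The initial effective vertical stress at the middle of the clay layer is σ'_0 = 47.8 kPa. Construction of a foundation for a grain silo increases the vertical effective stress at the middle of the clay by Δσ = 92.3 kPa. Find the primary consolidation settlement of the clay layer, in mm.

Final effective stress: σ'_f = 47.8 + 92.3 = 140.1 kPa.
σ'_f = 140.1 ≤ σ'_p = 191 kPa, so the clay remains overconsolidated and only the recompression index applies:
S_c = C_r·H/(1+e₀)·log₁₀(σ'_f/σ'_0) = 0.067×2.9/2.1×log₁₀(140.1/47.8)
    = 0.092527 × 0.46701 = 0.04321 m

S_c ≈ 43.2 mm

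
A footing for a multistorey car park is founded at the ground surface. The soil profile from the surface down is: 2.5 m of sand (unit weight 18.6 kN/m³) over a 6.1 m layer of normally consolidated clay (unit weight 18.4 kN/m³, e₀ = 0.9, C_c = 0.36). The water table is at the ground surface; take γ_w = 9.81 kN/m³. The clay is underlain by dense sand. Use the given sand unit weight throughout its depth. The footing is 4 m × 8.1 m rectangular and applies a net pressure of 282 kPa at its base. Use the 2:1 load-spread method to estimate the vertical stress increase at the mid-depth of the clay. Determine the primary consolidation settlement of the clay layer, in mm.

S_c ≈ 451 mm

Mid-depth of clay below the ground surface: z = 2.5 + 6.1/2 = 5.55 m.
Total vertical stress at mid-clay: σ_v = 18.6×2.5 + 18.4×3.05 = 102.62 kPa.
Pore pressure: u = 9.81×(5.55 − 0) = 54.446 kPa.
Initial effective stress: σ'_0 = σ_v − u = 102.62 − 54.446 = 48.174 kPa.
Stress increase at mid-clay by the 2:1 spreading method:
Δσ = qBL/((B+z)(L+z)) = 282×4×8.1/((4+5.55)(8.1+5.55)) = 70.09 kPa
Final effective stress: σ'_f = σ'_0 + Δσ = 48.174 + 70.09 = 118.26 kPa.
Normally consolidated clay, so the full stress increment lies on the virgin compression line:
S_c = C_c·H/(1+e₀)·log₁₀(σ'_f/σ'_0) = 0.36×6.1/(1+0.9)×log₁₀(118.26/48.174)
    = 1.1558 × 0.39003 = 0.4508 m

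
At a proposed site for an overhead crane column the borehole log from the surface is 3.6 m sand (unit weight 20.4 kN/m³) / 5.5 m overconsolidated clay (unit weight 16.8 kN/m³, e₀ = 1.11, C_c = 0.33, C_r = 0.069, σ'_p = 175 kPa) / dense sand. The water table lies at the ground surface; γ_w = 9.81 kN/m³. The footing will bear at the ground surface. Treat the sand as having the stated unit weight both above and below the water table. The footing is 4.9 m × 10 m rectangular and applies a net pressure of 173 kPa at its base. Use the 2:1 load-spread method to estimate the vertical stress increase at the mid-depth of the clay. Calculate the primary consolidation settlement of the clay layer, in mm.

Mid-depth of clay below the ground surface: z = 3.6 + 5.5/2 = 6.35 m.
Total vertical stress at mid-clay: σ_v = 20.4×3.6 + 16.8×2.75 = 119.64 kPa.
Pore pressure: u = 9.81×(6.35 − 0) = 62.294 kPa.
Initial effective stress: σ'_0 = σ_v − u = 119.64 − 62.294 = 57.346 kPa.
Stress increase at mid-clay by the 2:1 spreading method:
Δσ = qBL/((B+z)(L+z)) = 173×4.9×10/((4.9+6.35)(10+6.35)) = 46.086 kPa
Final effective stress: σ'_f = 57.346 + 46.086 = 103.43 kPa.
σ'_f = 103.43 ≤ σ'_p = 175 kPa, so the clay remains overconsolidated and only the recompression index applies:
S_c = C_r·H/(1+e₀)·log₁₀(σ'_f/σ'_0) = 0.069×5.5/2.11×log₁₀(103.43/57.346)
    = 0.17986 × 0.25614 = 0.04607 m

S_c ≈ 46.1 mm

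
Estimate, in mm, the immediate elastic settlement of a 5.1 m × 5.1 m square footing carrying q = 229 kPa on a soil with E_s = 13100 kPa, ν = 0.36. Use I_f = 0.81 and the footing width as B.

Immediate (elastic) settlement: S_e = q·B·(1−ν²)/E_s · I_f.
S_e = 229 × 5.1 × (1 − 0.36²) / 13100 × 0.81
    = 229 × 5.1 × 0.8704 / 13100 × 0.81
    = 0.06285 m = 62.85 mm

S_e ≈ 62.9 mm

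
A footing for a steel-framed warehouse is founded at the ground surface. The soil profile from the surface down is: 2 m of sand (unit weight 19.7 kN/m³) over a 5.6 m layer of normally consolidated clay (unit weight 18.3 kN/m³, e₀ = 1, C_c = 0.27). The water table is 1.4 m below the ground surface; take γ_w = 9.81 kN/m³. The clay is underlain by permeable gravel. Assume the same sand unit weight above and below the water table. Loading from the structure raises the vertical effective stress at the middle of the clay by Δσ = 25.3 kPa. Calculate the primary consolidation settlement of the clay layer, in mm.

S_c ≈ 120 mm

Mid-depth of clay below the ground surface: z = 2 + 5.6/2 = 4.8 m.
Total vertical stress at mid-clay: σ_v = 19.7×2 + 18.3×2.8 = 90.64 kPa.
Pore pressure: u = 9.81×(4.8 − 1.4) = 33.354 kPa.
Initial effective stress: σ'_0 = σ_v − u = 90.64 − 33.354 = 57.286 kPa.
Final effective stress: σ'_f = σ'_0 + Δσ = 57.286 + 25.3 = 82.586 kPa.
Normally consolidated clay, so the full stress increment lies on the virgin compression line:
S_c = C_c·H/(1+e₀)·log₁₀(σ'_f/σ'_0) = 0.27×5.6/(1+1)×log₁₀(82.586/57.286)
    = 0.756 × 0.15886 = 0.1201 m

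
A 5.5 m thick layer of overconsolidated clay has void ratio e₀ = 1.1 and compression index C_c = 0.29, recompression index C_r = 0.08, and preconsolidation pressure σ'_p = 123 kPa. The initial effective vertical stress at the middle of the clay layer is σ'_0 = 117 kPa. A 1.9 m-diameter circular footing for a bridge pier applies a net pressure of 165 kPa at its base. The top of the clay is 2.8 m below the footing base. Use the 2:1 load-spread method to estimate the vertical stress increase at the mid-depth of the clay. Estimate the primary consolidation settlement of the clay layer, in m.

S_c ≈ 0.017 m

Mid-depth of clay below the footing base: z = 2.8 + 5.5/2 = 5.55 m.
Stress increase at mid-clay by the 2:1 spreading method:
Δσ ≈ qD²/(D+z)² = 165×1.9²/(1.9+5.55)² = 10.732 kPa
Final effective stress: σ'_f = 117 + 10.732 = 127.73 kPa.
σ'_f = 127.73 > σ'_p = 123 kPa, so the stress path crosses the preconsolidation pressure — recompression up to σ'_p, then virgin compression beyond:
S_c = H/(1+e₀)·[C_r·log₁₀(σ'_p/σ'_0) + C_c·log₁₀(σ'_f/σ'_p)]
    = 5.5/2.1 × [0.08×log₁₀(123/117) + 0.29×log₁₀(127.73/123)]
    = 2.619 × [0.0017375 + 0.0047525] = 0.017 m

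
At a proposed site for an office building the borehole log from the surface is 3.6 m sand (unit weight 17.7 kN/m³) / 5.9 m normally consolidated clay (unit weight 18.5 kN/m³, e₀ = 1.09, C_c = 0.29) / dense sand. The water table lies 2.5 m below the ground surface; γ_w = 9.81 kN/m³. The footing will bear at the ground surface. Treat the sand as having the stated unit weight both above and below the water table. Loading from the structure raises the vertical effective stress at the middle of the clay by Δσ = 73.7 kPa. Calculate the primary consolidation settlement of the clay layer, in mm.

Mid-depth of clay below the ground surface: z = 3.6 + 5.9/2 = 6.55 m.
Total vertical stress at mid-clay: σ_v = 17.7×3.6 + 18.5×2.95 = 118.3 kPa.
Pore pressure: u = 9.81×(6.55 − 2.5) = 39.73 kPa.
Initial effective stress: σ'_0 = σ_v − u = 118.3 − 39.73 = 78.57 kPa.
Final effective stress: σ'_f = σ'_0 + Δσ = 78.57 + 73.7 = 152.27 kPa.
Normally consolidated clay, so the full stress increment lies on the virgin compression line:
S_c = C_c·H/(1+e₀)·log₁₀(σ'_f/σ'_0) = 0.29×5.9/(1+1.09)×log₁₀(152.27/78.57)
    = 0.81866 × 0.28736 = 0.2353 m

S_c ≈ 235 mm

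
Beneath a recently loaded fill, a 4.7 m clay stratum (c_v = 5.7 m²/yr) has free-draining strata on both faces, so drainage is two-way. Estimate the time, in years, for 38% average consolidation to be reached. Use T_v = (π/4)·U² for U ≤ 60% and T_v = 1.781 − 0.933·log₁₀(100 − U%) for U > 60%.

Drainage path length: H_d = H/2 = 2.35 m (double drainage).
U ≤ 60%: T_v = (π/4)·U² = (π/4)×0.38² = 0.11341.
t = T_v·H_d²/c_v = 0.11341×2.35²/5.7 = 0.1099 years.

t ≈ 0.11 years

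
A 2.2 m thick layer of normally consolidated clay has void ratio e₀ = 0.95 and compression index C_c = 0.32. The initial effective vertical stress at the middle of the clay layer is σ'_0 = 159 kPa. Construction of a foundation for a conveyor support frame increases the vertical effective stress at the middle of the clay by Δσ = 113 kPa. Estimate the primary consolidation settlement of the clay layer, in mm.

S_c ≈ 84.2 mm

Final effective stress: σ'_f = σ'_0 + Δσ = 159 + 113 = 272 kPa.
Normally consolidated clay, so the full stress increment lies on the virgin compression line:
S_c = C_c·H/(1+e₀)·log₁₀(σ'_f/σ'_0) = 0.32×2.2/(1+0.95)×log₁₀(272/159)
    = 0.36103 × 0.23317 = 0.08418 m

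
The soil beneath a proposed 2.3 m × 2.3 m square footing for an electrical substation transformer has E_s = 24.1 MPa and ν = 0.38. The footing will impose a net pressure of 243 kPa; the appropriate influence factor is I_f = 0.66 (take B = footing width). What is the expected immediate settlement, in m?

Immediate (elastic) settlement: S_e = q·B·(1−ν²)/E_s · I_f.
E_s = 24.1 MPa = 24100 kPa.
S_e = 243 × 2.3 × (1 − 0.38²) / 24100 × 0.66
    = 243 × 2.3 × 0.8556 / 24100 × 0.66
    = 0.0131 m

S_e ≈ 0.0131 m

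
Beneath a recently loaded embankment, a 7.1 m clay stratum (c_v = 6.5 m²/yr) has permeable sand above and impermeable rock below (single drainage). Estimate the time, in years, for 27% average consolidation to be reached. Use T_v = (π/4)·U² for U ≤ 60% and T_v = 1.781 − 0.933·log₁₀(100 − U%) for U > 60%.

t ≈ 0.444 years

Drainage path length: H_d = H = 7.1 m (single drainage).
U ≤ 60%: T_v = (π/4)·U² = (π/4)×0.27² = 0.057256.
t = T_v·H_d²/c_v = 0.057256×7.1²/6.5 = 0.444 years.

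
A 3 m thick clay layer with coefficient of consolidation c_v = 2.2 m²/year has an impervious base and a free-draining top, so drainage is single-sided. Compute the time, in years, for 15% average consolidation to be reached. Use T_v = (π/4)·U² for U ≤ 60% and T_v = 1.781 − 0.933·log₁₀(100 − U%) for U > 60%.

t ≈ 0.0723 years

Drainage path length: H_d = H = 3 m (single drainage).
U ≤ 60%: T_v = (π/4)·U² = (π/4)×0.15² = 0.017671.
t = T_v·H_d²/c_v = 0.017671×3²/2.2 = 0.07229 years.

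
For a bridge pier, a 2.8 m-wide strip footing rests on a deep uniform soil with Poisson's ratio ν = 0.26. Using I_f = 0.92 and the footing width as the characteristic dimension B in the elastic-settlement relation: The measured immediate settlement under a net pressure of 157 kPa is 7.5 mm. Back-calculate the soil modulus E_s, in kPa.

S_e = q·B·(1−ν²)/E_s · I_f  ⇒  E_s = q·B·(1−ν²)·I_f / S_e.
E_s = 157 × 2.8 × 0.9324 × 0.92 / 0.0075 = 50280 kPa

E_s ≈ 50300 kPa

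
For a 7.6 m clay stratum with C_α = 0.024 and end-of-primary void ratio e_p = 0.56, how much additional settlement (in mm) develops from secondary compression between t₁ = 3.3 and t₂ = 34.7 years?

S_s ≈ 119 mm

Secondary compression: S_s = C_α·H/(1+e_p)·log₁₀(t₂/t₁)
S_s = 0.024×7.6/(1+0.56)×log₁₀(34.7/3.3)
    = 0.1169 × 1.022 = 0.1195 m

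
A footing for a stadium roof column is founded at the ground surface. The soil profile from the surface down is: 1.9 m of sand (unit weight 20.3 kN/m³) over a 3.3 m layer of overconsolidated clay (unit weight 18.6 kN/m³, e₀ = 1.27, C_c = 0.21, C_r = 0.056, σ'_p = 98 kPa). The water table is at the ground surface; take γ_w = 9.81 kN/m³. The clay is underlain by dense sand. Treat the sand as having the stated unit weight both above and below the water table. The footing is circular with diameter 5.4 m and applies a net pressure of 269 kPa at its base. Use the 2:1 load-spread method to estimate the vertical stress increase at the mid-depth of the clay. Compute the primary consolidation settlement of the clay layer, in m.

Mid-depth of clay below the ground surface: z = 1.9 + 3.3/2 = 3.55 m.
Total vertical stress at mid-clay: σ_v = 20.3×1.9 + 18.6×1.65 = 69.26 kPa.
Pore pressure: u = 9.81×(3.55 − 0) = 34.825 kPa.
Initial effective stress: σ'_0 = σ_v − u = 69.26 − 34.825 = 34.435 kPa.
Stress increase at mid-clay by the 2:1 spreading method:
Δσ ≈ qD²/(D+z)² = 269×5.4²/(5.4+3.55)² = 97.925 kPa
Final effective stress: σ'_f = 34.435 + 97.925 = 132.36 kPa.
σ'_f = 132.36 > σ'_p = 98 kPa, so the stress path crosses the preconsolidation pressure — recompression up to σ'_p, then virgin compression beyond:
S_c = H/(1+e₀)·[C_r·log₁₀(σ'_p/σ'_0) + C_c·log₁₀(σ'_f/σ'_p)]
    = 3.3/2.27 × [0.056×log₁₀(98/34.435) + 0.21×log₁₀(132.36/98)]
    = 1.4537 × [0.025437 + 0.027411] = 0.07683 m

S_c ≈ 0.0768 m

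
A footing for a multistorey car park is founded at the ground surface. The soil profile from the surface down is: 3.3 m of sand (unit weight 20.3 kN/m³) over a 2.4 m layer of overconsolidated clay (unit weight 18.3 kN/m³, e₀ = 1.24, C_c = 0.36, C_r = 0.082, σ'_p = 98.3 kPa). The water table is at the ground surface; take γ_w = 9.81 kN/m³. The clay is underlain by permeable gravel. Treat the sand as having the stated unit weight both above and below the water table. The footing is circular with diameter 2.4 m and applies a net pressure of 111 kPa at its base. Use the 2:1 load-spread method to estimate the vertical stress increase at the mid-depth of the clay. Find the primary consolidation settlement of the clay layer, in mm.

S_c ≈ 10 mm

Mid-depth of clay below the ground surface: z = 3.3 + 2.4/2 = 4.5 m.
Total vertical stress at mid-clay: σ_v = 20.3×3.3 + 18.3×1.2 = 88.95 kPa.
Pore pressure: u = 9.81×(4.5 − 0) = 44.145 kPa.
Initial effective stress: σ'_0 = σ_v − u = 88.95 − 44.145 = 44.805 kPa.
Stress increase at mid-clay by the 2:1 spreading method:
Δσ ≈ qD²/(D+z)² = 111×2.4²/(2.4+4.5)² = 13.429 kPa
Final effective stress: σ'_f = 44.805 + 13.429 = 58.234 kPa.
σ'_f = 58.234 ≤ σ'_p = 98.3 kPa, so the clay remains overconsolidated and only the recompression index applies:
S_c = C_r·H/(1+e₀)·log₁₀(σ'_f/σ'_0) = 0.082×2.4/2.24×log₁₀(58.234/44.805)
    = 0.087855 × 0.11385 = 0.01 m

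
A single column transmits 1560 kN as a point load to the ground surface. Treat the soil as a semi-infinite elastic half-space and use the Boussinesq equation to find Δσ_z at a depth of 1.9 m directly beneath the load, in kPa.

Boussinesq vertical stress below a point load on an elastic half-space:
Δσ_z = 3P/(2πz²) · [1 + (r/z)²]^(−5/2)
r/z = 0/1.9 = 0; [1+(r/z)²]^(−5/2) = 1.
Δσ_z = 3×1560/(2π×1.9²) × 1 = 206.33 × 1 = 206.3 kPa

Δσ_z ≈ 206 kPa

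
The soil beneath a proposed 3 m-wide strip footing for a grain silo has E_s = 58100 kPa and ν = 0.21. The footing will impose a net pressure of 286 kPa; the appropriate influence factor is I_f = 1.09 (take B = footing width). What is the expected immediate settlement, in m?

S_e ≈ 0.0154 m

Immediate (elastic) settlement: S_e = q·B·(1−ν²)/E_s · I_f.
S_e = 286 × 3 × (1 − 0.21²) / 58100 × 1.09
    = 286 × 3 × 0.9559 / 58100 × 1.09
    = 0.01539 m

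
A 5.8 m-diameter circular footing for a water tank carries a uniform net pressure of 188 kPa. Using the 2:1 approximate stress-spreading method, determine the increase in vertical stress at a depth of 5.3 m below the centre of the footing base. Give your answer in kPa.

Δσ_z ≈ 51.3 kPa

By the 2:1 method the load spreads at 1 horizontal : 2 vertical, so at depth z the loaded area has grown by z in each plan dimension:
Δσ ≈ qD²/(D+z)² = 188×5.8²/(5.8+5.3)² = 51.33 kPa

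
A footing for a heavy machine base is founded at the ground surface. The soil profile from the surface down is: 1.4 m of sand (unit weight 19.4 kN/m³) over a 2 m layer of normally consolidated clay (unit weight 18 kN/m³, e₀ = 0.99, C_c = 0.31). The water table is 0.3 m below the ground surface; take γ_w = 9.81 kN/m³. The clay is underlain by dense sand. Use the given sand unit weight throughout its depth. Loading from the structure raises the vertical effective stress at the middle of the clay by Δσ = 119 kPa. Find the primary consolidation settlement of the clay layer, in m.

Mid-depth of clay below the ground surface: z = 1.4 + 2/2 = 2.4 m.
Total vertical stress at mid-clay: σ_v = 19.4×1.4 + 18×1 = 45.16 kPa.
Pore pressure: u = 9.81×(2.4 − 0.3) = 20.601 kPa.
Initial effective stress: σ'_0 = σ_v − u = 45.16 − 20.601 = 24.559 kPa.
Final effective stress: σ'_f = σ'_0 + Δσ = 24.559 + 119 = 143.56 kPa.
Normally consolidated clay, so the full stress increment lies on the virgin compression line:
S_c = C_c·H/(1+e₀)·log₁₀(σ'_f/σ'_0) = 0.31×2/(1+0.99)×log₁₀(143.56/24.559)
    = 0.31156 × 0.76682 = 0.2389 m

S_c ≈ 0.239 m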